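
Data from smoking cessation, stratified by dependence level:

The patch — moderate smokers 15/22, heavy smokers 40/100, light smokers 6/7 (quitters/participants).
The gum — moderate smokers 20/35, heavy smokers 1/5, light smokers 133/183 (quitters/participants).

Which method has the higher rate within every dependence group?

the patch

Moderate smokers: the patch 15/22 = 68.2%, the gum 20/35 = 57.1% → the patch
Heavy smokers: the patch 40/100 = 40.0%, the gum 1/5 = 20.0% → the patch
Light smokers: the patch 6/7 = 85.7%, the gum 133/183 = 72.7% → the patch
The patch has the higher rate in all 3 groups.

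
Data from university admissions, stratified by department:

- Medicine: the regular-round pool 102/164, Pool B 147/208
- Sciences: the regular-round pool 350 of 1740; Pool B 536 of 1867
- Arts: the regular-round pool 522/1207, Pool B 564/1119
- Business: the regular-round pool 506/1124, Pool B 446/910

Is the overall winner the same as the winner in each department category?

Medicine: the regular-round pool 102/164 = 62.2%, Pool B 147/208 = 70.7% → Pool B
Sciences: the regular-round pool 350/1740 = 20.1%, Pool B 536/1867 = 28.7% → Pool B
Arts: the regular-round pool 522/1207 = 43.2%, Pool B 564/1119 = 50.4% → Pool B
Business: the regular-round pool 506/1124 = 45.0%, Pool B 446/910 = 49.0% → Pool B
Overall: the regular-round pool 1480/4235 = 34.9%, Pool B 1693/4104 = 41.3% → Pool B
Pool B wins overall and in every department group — no reversal.

Yes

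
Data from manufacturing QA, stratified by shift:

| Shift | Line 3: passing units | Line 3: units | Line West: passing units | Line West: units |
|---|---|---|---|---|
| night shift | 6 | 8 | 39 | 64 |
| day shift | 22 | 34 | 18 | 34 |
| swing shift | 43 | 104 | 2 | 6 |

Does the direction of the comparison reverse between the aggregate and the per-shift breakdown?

Yes

Night shift: Line 3 6/8 = 75.0%, Line West 39/64 = 60.9% → Line 3
Day shift: Line 3 22/34 = 64.7%, Line West 18/34 = 52.9% → Line 3
Swing shift: Line 3 43/104 = 41.3%, Line West 2/6 = 33.3% → Line 3
Overall: Line 3 71/146 = 48.6%, Line West 59/104 = 56.7% → Line West
Line 3 wins each shift group but Line West wins overall — the comparison reverses. Line 3's units skew toward swing shift, which has a lower base rate.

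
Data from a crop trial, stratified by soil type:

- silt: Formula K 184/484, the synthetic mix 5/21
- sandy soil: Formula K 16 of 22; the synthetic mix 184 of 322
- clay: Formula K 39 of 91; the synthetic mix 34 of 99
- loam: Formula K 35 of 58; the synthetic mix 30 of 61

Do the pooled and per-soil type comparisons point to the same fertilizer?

No

Silt: Formula K 184/484 = 38.0%, the synthetic mix 5/21 = 23.8% → Formula K
Sandy soil: Formula K 16/22 = 72.7%, the synthetic mix 184/322 = 57.1% → Formula K
Clay: Formula K 39/91 = 42.9%, the synthetic mix 34/99 = 34.3% → Formula K
Loam: Formula K 35/58 = 60.3%, the synthetic mix 30/61 = 49.2% → Formula K
Overall: Formula K 274/655 = 41.8%, the synthetic mix 253/503 = 50.3% → the synthetic mix
Formula K wins each soil group but the synthetic mix wins overall — the comparison reverses. Formula K's plots skew toward silt, which has a lower base rate.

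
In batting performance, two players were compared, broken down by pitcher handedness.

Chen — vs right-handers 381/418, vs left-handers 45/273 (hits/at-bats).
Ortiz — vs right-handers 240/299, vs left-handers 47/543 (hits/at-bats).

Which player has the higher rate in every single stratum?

Vs right-handers: Chen 381/418 = 91.1%, Ortiz 240/299 = 80.3% → Chen
Vs left-handers: Chen 45/273 = 16.5%, Ortiz 47/543 = 8.7% → Chen
Chen has the higher rate in both groups.

Chen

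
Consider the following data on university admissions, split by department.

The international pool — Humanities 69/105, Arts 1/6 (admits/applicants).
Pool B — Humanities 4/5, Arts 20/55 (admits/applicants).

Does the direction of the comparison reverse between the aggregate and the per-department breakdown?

Humanities: the international pool 69/105 = 65.7%, Pool B 4/5 = 80.0% → Pool B
Arts: the international pool 1/6 = 16.7%, Pool B 20/55 = 36.4% → Pool B
Overall: the international pool 70/111 = 63.1%, Pool B 24/60 = 40.0% → the international pool
Pool B wins each department group but the international pool wins overall — the comparison reverses. Pool B's applicants skew toward Arts, which has a lower base rate.

Yes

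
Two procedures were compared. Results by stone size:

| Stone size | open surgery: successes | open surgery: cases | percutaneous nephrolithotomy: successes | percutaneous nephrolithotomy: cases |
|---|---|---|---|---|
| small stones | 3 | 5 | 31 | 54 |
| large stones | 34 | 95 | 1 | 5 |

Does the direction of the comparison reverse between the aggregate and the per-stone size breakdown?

Yes

Small stones: open surgery 3/5 = 60.0%, percutaneous nephrolithotomy 31/54 = 57.4% → open surgery
Large stones: open surgery 34/95 = 35.8%, percutaneous nephrolithotomy 1/5 = 20.0% → open surgery
Overall: open surgery 37/100 = 37.0%, percutaneous nephrolithotomy 32/59 = 54.2% → percutaneous nephrolithotomy
Open surgery wins each stone group but percutaneous nephrolithotomy wins overall — the comparison reverses. Open surgery's cases skew toward large stones, which has a lower base rate.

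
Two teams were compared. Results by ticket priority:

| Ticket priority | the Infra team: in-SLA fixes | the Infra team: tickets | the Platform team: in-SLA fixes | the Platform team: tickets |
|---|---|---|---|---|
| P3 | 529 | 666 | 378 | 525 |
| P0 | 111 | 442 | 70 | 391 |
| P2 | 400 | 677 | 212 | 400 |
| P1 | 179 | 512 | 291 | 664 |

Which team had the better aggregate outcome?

the Infra team

P3: the Infra team 529/666 = 79.4%, the Platform team 378/525 = 72.0% → the Infra team
P0: the Infra team 111/442 = 25.1%, the Platform team 70/391 = 17.9% → the Infra team
P2: the Infra team 400/677 = 59.1%, the Platform team 212/400 = 53.0% → the Infra team
P1: the Infra team 179/512 = 35.0%, the Platform team 291/664 = 43.8% → the Platform team
Overall: the Infra team 1219/2297 = 53.1%, the Platform team 951/1980 = 48.0% → the Infra team
(Neither sweeps every ticket group, but the Infra team has the higher pooled rate.)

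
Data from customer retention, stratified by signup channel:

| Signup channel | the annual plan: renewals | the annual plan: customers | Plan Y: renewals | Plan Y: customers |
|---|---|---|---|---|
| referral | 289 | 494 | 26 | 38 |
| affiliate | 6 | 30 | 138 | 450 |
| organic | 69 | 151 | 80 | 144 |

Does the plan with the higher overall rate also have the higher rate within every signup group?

Referral: the annual plan 289/494 = 58.5%, Plan Y 26/38 = 68.4% → Plan Y
Affiliate: the annual plan 6/30 = 20.0%, Plan Y 138/450 = 30.7% → Plan Y
Organic: the annual plan 69/151 = 45.7%, Plan Y 80/144 = 55.6% → Plan Y
Overall: the annual plan 364/675 = 53.9%, Plan Y 244/632 = 38.6% → the annual plan
Plan Y wins each signup group but the annual plan wins overall — the comparison reverses. Plan Y's customers skew toward affiliate, which has a lower base rate.

No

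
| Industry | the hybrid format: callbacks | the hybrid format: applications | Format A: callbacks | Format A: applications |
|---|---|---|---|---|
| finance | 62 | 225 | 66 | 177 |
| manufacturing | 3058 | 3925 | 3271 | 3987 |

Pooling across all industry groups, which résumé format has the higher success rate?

Format A

Finance: the hybrid format 62/225 = 27.6%, Format A 66/177 = 37.3% → Format A
Manufacturing: the hybrid format 3058/3925 = 77.9%, Format A 3271/3987 = 82.0% → Format A
Overall: the hybrid format 3120/4150 = 75.2%, Format A 3337/4164 = 80.1% → Format A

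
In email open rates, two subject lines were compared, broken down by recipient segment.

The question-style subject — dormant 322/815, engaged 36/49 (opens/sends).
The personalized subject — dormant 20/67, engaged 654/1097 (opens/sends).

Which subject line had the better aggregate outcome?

Dormant: the question-style subject 322/815 = 39.5%, the personalized subject 20/67 = 29.9% → the question-style subject
Engaged: the question-style subject 36/49 = 73.5%, the personalized subject 654/1097 = 59.6% → the question-style subject
Overall: the question-style subject 358/864 = 41.4%, the personalized subject 674/1164 = 57.9% → the personalized subject
(The question-style subject wins every recipient group but the personalized subject wins overall — the question-style subject's sends skew toward the low-rate dormant group.)

the personalized subject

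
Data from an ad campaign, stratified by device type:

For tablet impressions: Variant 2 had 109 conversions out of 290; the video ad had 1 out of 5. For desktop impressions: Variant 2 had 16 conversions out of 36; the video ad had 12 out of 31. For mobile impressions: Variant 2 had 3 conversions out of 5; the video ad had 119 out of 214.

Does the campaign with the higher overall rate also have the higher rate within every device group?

No

Tablet: Variant 2 109/290 = 37.6%, the video ad 1/5 = 20.0% → Variant 2
Desktop: Variant 2 16/36 = 44.4%, the video ad 12/31 = 38.7% → Variant 2
Mobile: Variant 2 3/5 = 60.0%, the video ad 119/214 = 55.6% → Variant 2
Overall: Variant 2 128/331 = 38.7%, the video ad 132/250 = 52.8% → the video ad
Variant 2 wins each device group but the video ad wins overall — the comparison reverses. Variant 2's impressions skew toward tablet, which has a lower base rate.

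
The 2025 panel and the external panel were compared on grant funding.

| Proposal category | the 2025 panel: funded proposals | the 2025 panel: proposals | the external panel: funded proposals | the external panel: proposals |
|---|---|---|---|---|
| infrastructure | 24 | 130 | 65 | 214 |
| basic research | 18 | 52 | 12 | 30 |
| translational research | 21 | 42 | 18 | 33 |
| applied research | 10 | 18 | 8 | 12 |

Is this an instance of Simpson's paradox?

Infrastructure: the 2025 panel 24/130 = 18.5%, the external panel 65/214 = 30.4% → the external panel
Basic research: the 2025 panel 18/52 = 34.6%, the external panel 12/30 = 40.0% → the external panel
Translational research: the 2025 panel 21/42 = 50.0%, the external panel 18/33 = 54.5% → the external panel
Applied research: the 2025 panel 10/18 = 55.6%, the external panel 8/12 = 66.7% → the external panel
Overall: the 2025 panel 73/242 = 30.2%, the external panel 103/289 = 35.6% → the external panel
The external panel wins overall and in every proposal group — no reversal.

No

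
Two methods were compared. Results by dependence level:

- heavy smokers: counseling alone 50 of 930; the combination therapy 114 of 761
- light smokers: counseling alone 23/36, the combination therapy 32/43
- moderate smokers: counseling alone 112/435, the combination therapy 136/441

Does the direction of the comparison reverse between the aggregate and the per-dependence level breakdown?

No

Heavy smokers: counseling alone 50/930 = 5.4%, the combination therapy 114/761 = 15.0% → the combination therapy
Light smokers: counseling alone 23/36 = 63.9%, the combination therapy 32/43 = 74.4% → the combination therapy
Moderate smokers: counseling alone 112/435 = 25.7%, the combination therapy 136/441 = 30.8% → the combination therapy
Overall: counseling alone 185/1401 = 13.2%, the combination therapy 282/1245 = 22.7% → the combination therapy
The combination therapy wins overall and in every dependence group — no reversal.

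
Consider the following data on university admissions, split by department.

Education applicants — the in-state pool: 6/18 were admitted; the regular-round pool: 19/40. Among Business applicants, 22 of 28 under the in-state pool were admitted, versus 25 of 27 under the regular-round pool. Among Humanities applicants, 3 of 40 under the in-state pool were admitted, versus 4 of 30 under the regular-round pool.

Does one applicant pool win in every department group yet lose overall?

No

Education: the in-state pool 6/18 = 33.3%, the regular-round pool 19/40 = 47.5% → the regular-round pool
Business: the in-state pool 22/28 = 78.6%, the regular-round pool 25/27 = 92.6% → the regular-round pool
Humanities: the in-state pool 3/40 = 7.5%, the regular-round pool 4/30 = 13.3% → the regular-round pool
Overall: the in-state pool 31/86 = 36.0%, the regular-round pool 48/97 = 49.5% → the regular-round pool
The regular-round pool wins overall and in every department group — no reversal.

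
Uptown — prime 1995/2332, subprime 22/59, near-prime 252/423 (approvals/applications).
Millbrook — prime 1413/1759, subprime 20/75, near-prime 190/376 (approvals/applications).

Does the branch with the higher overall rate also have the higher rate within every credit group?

Yes

Prime: Uptown 1995/2332 = 85.5%, Millbrook 1413/1759 = 80.3% → Uptown
Subprime: Uptown 22/59 = 37.3%, Millbrook 20/75 = 26.7% → Uptown
Near-prime: Uptown 252/423 = 59.6%, Millbrook 190/376 = 50.5% → Uptown
Overall: Uptown 2269/2814 = 80.6%, Millbrook 1623/2210 = 73.4% → Uptown
Uptown wins overall and in every credit group — no reversal.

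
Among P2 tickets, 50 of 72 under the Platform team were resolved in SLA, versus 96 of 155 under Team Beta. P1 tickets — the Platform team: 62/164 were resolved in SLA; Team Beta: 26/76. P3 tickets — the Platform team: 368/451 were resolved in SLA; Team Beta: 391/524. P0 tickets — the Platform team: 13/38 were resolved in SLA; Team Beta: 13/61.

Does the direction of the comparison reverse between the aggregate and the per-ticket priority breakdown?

P2: the Platform team 50/72 = 69.4%, Team Beta 96/155 = 61.9% → the Platform team
P1: the Platform team 62/164 = 37.8%, Team Beta 26/76 = 34.2% → the Platform team
P3: the Platform team 368/451 = 81.6%, Team Beta 391/524 = 74.6% → the Platform team
P0: the Platform team 13/38 = 34.2%, Team Beta 13/61 = 21.3% → the Platform team
Overall: the Platform team 493/725 = 68.0%, Team Beta 526/816 = 64.5% → the Platform team
The Platform team wins overall and in every ticket group — no reversal.

No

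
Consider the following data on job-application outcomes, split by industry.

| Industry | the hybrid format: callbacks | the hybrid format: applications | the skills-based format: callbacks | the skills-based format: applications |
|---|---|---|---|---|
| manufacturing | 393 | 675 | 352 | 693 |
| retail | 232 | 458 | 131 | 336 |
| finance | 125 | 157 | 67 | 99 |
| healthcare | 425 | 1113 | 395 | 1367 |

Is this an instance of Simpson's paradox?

No

Manufacturing: the hybrid format 393/675 = 58.2%, the skills-based format 352/693 = 50.8% → the hybrid format
Retail: the hybrid format 232/458 = 50.7%, the skills-based format 131/336 = 39.0% → the hybrid format
Finance: the hybrid format 125/157 = 79.6%, the skills-based format 67/99 = 67.7% → the hybrid format
Healthcare: the hybrid format 425/1113 = 38.2%, the skills-based format 395/1367 = 28.9% → the hybrid format
Overall: the hybrid format 1175/2403 = 48.9%, the skills-based format 945/2495 = 37.9% → the hybrid format
The hybrid format wins overall and in every industry group — no reversal.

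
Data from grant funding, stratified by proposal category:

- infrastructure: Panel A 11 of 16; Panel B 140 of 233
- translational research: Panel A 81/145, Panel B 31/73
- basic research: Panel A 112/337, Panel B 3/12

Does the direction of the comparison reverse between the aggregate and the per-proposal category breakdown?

Infrastructure: Panel A 11/16 = 68.8%, Panel B 140/233 = 60.1% → Panel A
Translational research: Panel A 81/145 = 55.9%, Panel B 31/73 = 42.5% → Panel A
Basic research: Panel A 112/337 = 33.2%, Panel B 3/12 = 25.0% → Panel A
Overall: Panel A 204/498 = 41.0%, Panel B 174/318 = 54.7% → Panel B
Panel A wins each proposal group but Panel B wins overall — the comparison reverses. Panel A's proposals skew toward basic research, which has a lower base rate.

Yes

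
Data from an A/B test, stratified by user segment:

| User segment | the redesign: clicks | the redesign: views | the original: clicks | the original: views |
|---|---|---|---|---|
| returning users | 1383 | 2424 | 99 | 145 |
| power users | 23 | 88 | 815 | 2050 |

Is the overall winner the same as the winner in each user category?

Returning users: the redesign 1383/2424 = 57.1%, the original 99/145 = 68.3% → the original
Power users: the redesign 23/88 = 26.1%, the original 815/2050 = 39.8% → the original
Overall: the redesign 1406/2512 = 56.0%, the original 914/2195 = 41.6% → the redesign
The original wins each user group but the redesign wins overall — the comparison reverses. The original's views skew toward power users, which has a lower base rate.

No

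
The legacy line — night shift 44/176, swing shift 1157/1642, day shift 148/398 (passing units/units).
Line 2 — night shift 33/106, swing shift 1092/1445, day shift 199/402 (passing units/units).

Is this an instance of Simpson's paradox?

Night shift: the legacy line 44/176 = 25.0%, Line 2 33/106 = 31.1% → Line 2
Swing shift: the legacy line 1157/1642 = 70.5%, Line 2 1092/1445 = 75.6% → Line 2
Day shift: the legacy line 148/398 = 37.2%, Line 2 199/402 = 49.5% → Line 2
Overall: the legacy line 1349/2216 = 60.9%, Line 2 1324/1953 = 67.8% → Line 2
Line 2 wins overall and in every shift group — no reversal.

No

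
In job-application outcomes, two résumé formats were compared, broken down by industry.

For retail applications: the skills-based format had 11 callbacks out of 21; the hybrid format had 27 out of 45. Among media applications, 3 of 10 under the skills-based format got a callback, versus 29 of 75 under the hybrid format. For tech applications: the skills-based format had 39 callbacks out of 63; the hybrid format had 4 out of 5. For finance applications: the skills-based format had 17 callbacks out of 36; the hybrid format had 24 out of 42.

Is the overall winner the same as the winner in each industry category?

No

Retail: the skills-based format 11/21 = 52.4%, the hybrid format 27/45 = 60.0% → the hybrid format
Media: the skills-based format 3/10 = 30.0%, the hybrid format 29/75 = 38.7% → the hybrid format
Tech: the skills-based format 39/63 = 61.9%, the hybrid format 4/5 = 80.0% → the hybrid format
Finance: the skills-based format 17/36 = 47.2%, the hybrid format 24/42 = 57.1% → the hybrid format
Overall: the skills-based format 70/130 = 53.8%, the hybrid format 84/167 = 50.3% → the skills-based format
The hybrid format wins each industry group but the skills-based format wins overall — the comparison reverses. The hybrid format's applications skew toward media, which has a lower base rate.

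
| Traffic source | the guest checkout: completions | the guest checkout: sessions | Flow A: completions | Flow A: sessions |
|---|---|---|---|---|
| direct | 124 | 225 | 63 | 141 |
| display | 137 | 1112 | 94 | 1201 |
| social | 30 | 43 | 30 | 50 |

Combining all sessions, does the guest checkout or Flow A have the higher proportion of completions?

Direct: the guest checkout 124/225 = 55.1%, Flow A 63/141 = 44.7% → the guest checkout
Display: the guest checkout 137/1112 = 12.3%, Flow A 94/1201 = 7.8% → the guest checkout
Social: the guest checkout 30/43 = 69.8%, Flow A 30/50 = 60.0% → the guest checkout
Overall: the guest checkout 291/1380 = 21.1%, Flow A 187/1392 = 13.4% → the guest checkout

the guest checkout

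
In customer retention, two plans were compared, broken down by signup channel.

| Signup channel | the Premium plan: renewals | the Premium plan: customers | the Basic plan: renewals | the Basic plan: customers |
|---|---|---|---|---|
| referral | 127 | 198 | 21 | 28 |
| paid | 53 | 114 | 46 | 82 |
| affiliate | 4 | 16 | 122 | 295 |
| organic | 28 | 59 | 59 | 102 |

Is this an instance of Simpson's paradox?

Referral: the Premium plan 127/198 = 64.1%, the Basic plan 21/28 = 75.0% → the Basic plan
Paid: the Premium plan 53/114 = 46.5%, the Basic plan 46/82 = 56.1% → the Basic plan
Affiliate: the Premium plan 4/16 = 25.0%, the Basic plan 122/295 = 41.4% → the Basic plan
Organic: the Premium plan 28/59 = 47.5%, the Basic plan 59/102 = 57.8% → the Basic plan
Overall: the Premium plan 212/387 = 54.8%, the Basic plan 248/507 = 48.9% → the Premium plan
The Basic plan wins each signup group but the Premium plan wins overall — the comparison reverses. The Basic plan's customers skew toward affiliate, which has a lower base rate.

Yes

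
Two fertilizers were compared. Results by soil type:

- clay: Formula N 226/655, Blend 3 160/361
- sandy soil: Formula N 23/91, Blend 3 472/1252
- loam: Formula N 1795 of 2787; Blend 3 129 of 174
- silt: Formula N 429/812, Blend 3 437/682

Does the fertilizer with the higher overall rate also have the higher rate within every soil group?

Clay: Formula N 226/655 = 34.5%, Blend 3 160/361 = 44.3% → Blend 3
Sandy soil: Formula N 23/91 = 25.3%, Blend 3 472/1252 = 37.7% → Blend 3
Loam: Formula N 1795/2787 = 64.4%, Blend 3 129/174 = 74.1% → Blend 3
Silt: Formula N 429/812 = 52.8%, Blend 3 437/682 = 64.1% → Blend 3
Overall: Formula N 2473/4345 = 56.9%, Blend 3 1198/2469 = 48.5% → Formula N
Blend 3 wins each soil group but Formula N wins overall — the comparison reverses. Blend 3's plots skew toward sandy soil, which has a lower base rate.

No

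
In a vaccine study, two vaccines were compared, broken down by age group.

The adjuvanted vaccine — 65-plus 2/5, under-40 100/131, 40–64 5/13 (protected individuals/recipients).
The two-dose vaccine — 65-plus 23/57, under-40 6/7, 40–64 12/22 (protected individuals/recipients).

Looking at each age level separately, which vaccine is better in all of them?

the two-dose vaccine

65-plus: the adjuvanted vaccine 2/5 = 40.0%, the two-dose vaccine 23/57 = 40.4% → the two-dose vaccine
Under-40: the adjuvanted vaccine 100/131 = 76.3%, the two-dose vaccine 6/7 = 85.7% → the two-dose vaccine
40–64: the adjuvanted vaccine 5/13 = 38.5%, the two-dose vaccine 12/22 = 54.5% → the two-dose vaccine
The two-dose vaccine has the higher rate in all 3 groups.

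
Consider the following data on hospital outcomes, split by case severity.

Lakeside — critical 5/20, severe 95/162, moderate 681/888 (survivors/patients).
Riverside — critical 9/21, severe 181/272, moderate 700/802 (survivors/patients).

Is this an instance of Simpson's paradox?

Critical: Lakeside 5/20 = 25.0%, Riverside 9/21 = 42.9% → Riverside
Severe: Lakeside 95/162 = 58.6%, Riverside 181/272 = 66.5% → Riverside
Moderate: Lakeside 681/888 = 76.7%, Riverside 700/802 = 87.3% → Riverside
Overall: Lakeside 781/1070 = 73.0%, Riverside 890/1095 = 81.3% → Riverside
Riverside wins overall and in every case group — no reversal.

No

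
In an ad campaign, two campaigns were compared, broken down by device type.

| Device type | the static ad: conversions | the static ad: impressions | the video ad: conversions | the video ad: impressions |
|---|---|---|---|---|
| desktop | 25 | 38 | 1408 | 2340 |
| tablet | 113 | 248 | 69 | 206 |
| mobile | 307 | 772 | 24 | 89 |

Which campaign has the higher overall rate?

Desktop: the static ad 25/38 = 65.8%, the video ad 1408/2340 = 60.2% → the static ad
Tablet: the static ad 113/248 = 45.6%, the video ad 69/206 = 33.5% → the static ad
Mobile: the static ad 307/772 = 39.8%, the video ad 24/89 = 27.0% → the static ad
Overall: the static ad 445/1058 = 42.1%, the video ad 1501/2635 = 57.0% → the video ad
(The static ad wins every device group but the video ad wins overall — the static ad's impressions skew toward the low-rate mobile group.)

the video ad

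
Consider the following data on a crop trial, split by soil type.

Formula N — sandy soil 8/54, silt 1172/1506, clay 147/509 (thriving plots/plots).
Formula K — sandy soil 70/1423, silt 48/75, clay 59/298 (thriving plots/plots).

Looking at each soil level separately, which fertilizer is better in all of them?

Formula N

Sandy soil: Formula N 8/54 = 14.8%, Formula K 70/1423 = 4.9% → Formula N
Silt: Formula N 1172/1506 = 77.8%, Formula K 48/75 = 64.0% → Formula N
Clay: Formula N 147/509 = 28.9%, Formula K 59/298 = 19.8% → Formula N
Formula N has the higher rate in all 3 groups.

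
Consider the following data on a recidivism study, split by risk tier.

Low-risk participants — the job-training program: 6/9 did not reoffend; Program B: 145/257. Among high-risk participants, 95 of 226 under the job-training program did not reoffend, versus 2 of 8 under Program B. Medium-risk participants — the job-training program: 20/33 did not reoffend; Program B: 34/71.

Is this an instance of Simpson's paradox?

Yes

Low-risk: the job-training program 6/9 = 66.7%, Program B 145/257 = 56.4% → the job-training program
High-risk: the job-training program 95/226 = 42.0%, Program B 2/8 = 25.0% → the job-training program
Medium-risk: the job-training program 20/33 = 60.6%, Program B 34/71 = 47.9% → the job-training program
Overall: the job-training program 121/268 = 45.1%, Program B 181/336 = 53.9% → Program B
The job-training program wins each risk group but Program B wins overall — the comparison reverses. The job-training program's participants skew toward high-risk, which has a lower base rate.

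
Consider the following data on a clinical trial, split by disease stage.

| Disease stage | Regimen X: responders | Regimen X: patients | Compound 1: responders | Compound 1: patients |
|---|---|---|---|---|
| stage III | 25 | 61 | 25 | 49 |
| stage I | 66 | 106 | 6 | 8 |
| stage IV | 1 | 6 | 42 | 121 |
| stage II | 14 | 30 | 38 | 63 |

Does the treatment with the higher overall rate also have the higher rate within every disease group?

No

Stage III: Regimen X 25/61 = 41.0%, Compound 1 25/49 = 51.0% → Compound 1
Stage I: Regimen X 66/106 = 62.3%, Compound 1 6/8 = 75.0% → Compound 1
Stage IV: Regimen X 1/6 = 16.7%, Compound 1 42/121 = 34.7% → Compound 1
Stage II: Regimen X 14/30 = 46.7%, Compound 1 38/63 = 60.3% → Compound 1
Overall: Regimen X 106/203 = 52.2%, Compound 1 111/241 = 46.1% → Regimen X
Compound 1 wins each disease group but Regimen X wins overall — the comparison reverses. Compound 1's patients skew toward stage IV, which has a lower base rate.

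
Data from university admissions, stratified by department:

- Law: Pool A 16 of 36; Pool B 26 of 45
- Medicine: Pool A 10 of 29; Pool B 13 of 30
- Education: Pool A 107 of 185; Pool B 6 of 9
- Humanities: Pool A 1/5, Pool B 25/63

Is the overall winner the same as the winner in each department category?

Law: Pool A 16/36 = 44.4%, Pool B 26/45 = 57.8% → Pool B
Medicine: Pool A 10/29 = 34.5%, Pool B 13/30 = 43.3% → Pool B
Education: Pool A 107/185 = 57.8%, Pool B 6/9 = 66.7% → Pool B
Humanities: Pool A 1/5 = 20.0%, Pool B 25/63 = 39.7% → Pool B
Overall: Pool A 134/255 = 52.5%, Pool B 70/147 = 47.6% → Pool A
Pool B wins each department group but Pool A wins overall — the comparison reverses. Pool B's applicants skew toward Humanities, which has a lower base rate.

No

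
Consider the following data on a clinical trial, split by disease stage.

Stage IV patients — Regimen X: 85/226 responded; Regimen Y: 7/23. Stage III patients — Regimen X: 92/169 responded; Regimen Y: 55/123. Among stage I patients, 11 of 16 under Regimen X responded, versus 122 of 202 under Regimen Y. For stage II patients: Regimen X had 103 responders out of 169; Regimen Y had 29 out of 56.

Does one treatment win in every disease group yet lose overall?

Yes

Stage IV: Regimen X 85/226 = 37.6%, Regimen Y 7/23 = 30.4% → Regimen X
Stage III: Regimen X 92/169 = 54.4%, Regimen Y 55/123 = 44.7% → Regimen X
Stage I: Regimen X 11/16 = 68.8%, Regimen Y 122/202 = 60.4% → Regimen X
Stage II: Regimen X 103/169 = 60.9%, Regimen Y 29/56 = 51.8% → Regimen X
Overall: Regimen X 291/580 = 50.2%, Regimen Y 213/404 = 52.7% → Regimen Y
Regimen X wins each disease group but Regimen Y wins overall — the comparison reverses. Regimen X's patients skew toward stage IV, which has a lower base rate.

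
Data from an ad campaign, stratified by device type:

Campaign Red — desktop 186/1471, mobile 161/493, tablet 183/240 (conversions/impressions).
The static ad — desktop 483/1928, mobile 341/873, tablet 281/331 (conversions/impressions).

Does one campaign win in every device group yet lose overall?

No

Desktop: Campaign Red 186/1471 = 12.6%, the static ad 483/1928 = 25.1% → the static ad
Mobile: Campaign Red 161/493 = 32.7%, the static ad 341/873 = 39.1% → the static ad
Tablet: Campaign Red 183/240 = 76.2%, the static ad 281/331 = 84.9% → the static ad
Overall: Campaign Red 530/2204 = 24.0%, the static ad 1105/3132 = 35.3% → the static ad
The static ad wins overall and in every device group — no reversal.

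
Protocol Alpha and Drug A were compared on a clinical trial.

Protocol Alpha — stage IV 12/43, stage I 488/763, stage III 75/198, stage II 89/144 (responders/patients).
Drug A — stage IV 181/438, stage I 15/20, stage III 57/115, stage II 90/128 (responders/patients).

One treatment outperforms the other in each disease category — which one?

Drug A

Stage IV: Protocol Alpha 12/43 = 27.9%, Drug A 181/438 = 41.3% → Drug A
Stage I: Protocol Alpha 488/763 = 64.0%, Drug A 15/20 = 75.0% → Drug A
Stage III: Protocol Alpha 75/198 = 37.9%, Drug A 57/115 = 49.6% → Drug A
Stage II: Protocol Alpha 89/144 = 61.8%, Drug A 90/128 = 70.3% → Drug A
Drug A has the higher rate in all 4 groups.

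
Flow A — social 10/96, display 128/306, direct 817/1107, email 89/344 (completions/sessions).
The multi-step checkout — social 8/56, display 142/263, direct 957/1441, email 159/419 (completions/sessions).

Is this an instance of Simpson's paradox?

No

Social: Flow A 10/96 = 10.4%, the multi-step checkout 8/56 = 14.3% → the multi-step checkout
Display: Flow A 128/306 = 41.8%, the multi-step checkout 142/263 = 54.0% → the multi-step checkout
Direct: Flow A 817/1107 = 73.8%, the multi-step checkout 957/1441 = 66.4% → Flow A
Email: Flow A 89/344 = 25.9%, the multi-step checkout 159/419 = 37.9% → the multi-step checkout
Overall: Flow A 1044/1853 = 56.3%, the multi-step checkout 1266/2179 = 58.1% → the multi-step checkout
Neither sweeps: Flow A wins 1 of 4 groups, the multi-step checkout wins 3. The multi-step checkout wins overall but not every group — no Simpson reversal.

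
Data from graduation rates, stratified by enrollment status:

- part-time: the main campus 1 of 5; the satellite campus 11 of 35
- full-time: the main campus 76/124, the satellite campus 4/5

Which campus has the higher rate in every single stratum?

the satellite campus

Part-time: the main campus 1/5 = 20.0%, the satellite campus 11/35 = 31.4% → the satellite campus
Full-time: the main campus 76/124 = 61.3%, the satellite campus 4/5 = 80.0% → the satellite campus
The satellite campus has the higher rate in both groups.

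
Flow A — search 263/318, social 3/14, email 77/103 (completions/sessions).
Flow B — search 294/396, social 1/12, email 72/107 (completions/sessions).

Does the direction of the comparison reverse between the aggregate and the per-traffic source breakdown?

Search: Flow A 263/318 = 82.7%, Flow B 294/396 = 74.2% → Flow A
Social: Flow A 3/14 = 21.4%, Flow B 1/12 = 8.3% → Flow A
Email: Flow A 77/103 = 74.8%, Flow B 72/107 = 67.3% → Flow A
Overall: Flow A 343/435 = 78.9%, Flow B 367/515 = 71.3% → Flow A
Flow A wins overall and in every traffic group — no reversal.

No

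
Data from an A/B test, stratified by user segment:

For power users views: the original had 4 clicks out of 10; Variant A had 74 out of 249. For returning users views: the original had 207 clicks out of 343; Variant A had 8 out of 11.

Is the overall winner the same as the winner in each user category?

No

Power users: the original 4/10 = 40.0%, Variant A 74/249 = 29.7% → the original
Returning users: the original 207/343 = 60.3%, Variant A 8/11 = 72.7% → Variant A
Overall: the original 211/353 = 59.8%, Variant A 82/260 = 31.5% → the original
Neither sweeps: the original wins 1 of 2 groups, Variant A wins 1. The original wins overall but not every group — no Simpson reversal.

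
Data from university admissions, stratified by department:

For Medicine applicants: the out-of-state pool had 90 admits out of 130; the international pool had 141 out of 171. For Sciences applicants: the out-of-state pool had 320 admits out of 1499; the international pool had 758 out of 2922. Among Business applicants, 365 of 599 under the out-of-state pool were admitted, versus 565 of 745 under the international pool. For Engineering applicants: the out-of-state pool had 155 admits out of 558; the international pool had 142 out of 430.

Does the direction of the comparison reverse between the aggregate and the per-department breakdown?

No

Medicine: the out-of-state pool 90/130 = 69.2%, the international pool 141/171 = 82.5% → the international pool
Sciences: the out-of-state pool 320/1499 = 21.3%, the international pool 758/2922 = 25.9% → the international pool
Business: the out-of-state pool 365/599 = 60.9%, the international pool 565/745 = 75.8% → the international pool
Engineering: the out-of-state pool 155/558 = 27.8%, the international pool 142/430 = 33.0% → the international pool
Overall: the out-of-state pool 930/2786 = 33.4%, the international pool 1606/4268 = 37.6% → the international pool
The international pool wins overall and in every department group — no reversal.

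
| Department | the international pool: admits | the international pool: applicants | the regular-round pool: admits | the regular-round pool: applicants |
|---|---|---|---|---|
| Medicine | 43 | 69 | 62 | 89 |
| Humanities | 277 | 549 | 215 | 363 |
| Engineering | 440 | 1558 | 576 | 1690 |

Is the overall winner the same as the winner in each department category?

Medicine: the international pool 43/69 = 62.3%, the regular-round pool 62/89 = 69.7% → the regular-round pool
Humanities: the international pool 277/549 = 50.5%, the regular-round pool 215/363 = 59.2% → the regular-round pool
Engineering: the international pool 440/1558 = 28.2%, the regular-round pool 576/1690 = 34.1% → the regular-round pool
Overall: the international pool 760/2176 = 34.9%, the regular-round pool 853/2142 = 39.8% → the regular-round pool
The regular-round pool wins overall and in every department group — no reversal.

Yes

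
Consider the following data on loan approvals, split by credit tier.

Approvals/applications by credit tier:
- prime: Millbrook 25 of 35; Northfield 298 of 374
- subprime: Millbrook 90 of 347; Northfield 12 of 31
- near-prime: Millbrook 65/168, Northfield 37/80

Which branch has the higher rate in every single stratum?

Northfield

Prime: Millbrook 25/35 = 71.4%, Northfield 298/374 = 79.7% → Northfield
Subprime: Millbrook 90/347 = 25.9%, Northfield 12/31 = 38.7% → Northfield
Near-prime: Millbrook 65/168 = 38.7%, Northfield 37/80 = 46.2% → Northfield
Northfield has the higher rate in all 3 groups.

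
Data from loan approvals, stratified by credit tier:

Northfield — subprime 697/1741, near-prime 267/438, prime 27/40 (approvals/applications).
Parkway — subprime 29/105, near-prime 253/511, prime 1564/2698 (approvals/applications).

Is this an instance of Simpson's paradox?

Subprime: Northfield 697/1741 = 40.0%, Parkway 29/105 = 27.6% → Northfield
Near-prime: Northfield 267/438 = 61.0%, Parkway 253/511 = 49.5% → Northfield
Prime: Northfield 27/40 = 67.5%, Parkway 1564/2698 = 58.0% → Northfield
Overall: Northfield 991/2219 = 44.7%, Parkway 1846/3314 = 55.7% → Parkway
Northfield wins each credit group but Parkway wins overall — the comparison reverses. Northfield's applications skew toward subprime, which has a lower base rate.

Yes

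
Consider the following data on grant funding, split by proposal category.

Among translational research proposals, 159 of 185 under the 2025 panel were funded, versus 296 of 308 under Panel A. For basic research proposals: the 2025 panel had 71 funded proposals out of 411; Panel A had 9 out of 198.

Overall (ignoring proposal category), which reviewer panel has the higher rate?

Panel A

Translational research: the 2025 panel 159/185 = 85.9%, Panel A 296/308 = 96.1% → Panel A
Basic research: the 2025 panel 71/411 = 17.3%, Panel A 9/198 = 4.5% → the 2025 panel
Overall: the 2025 panel 230/596 = 38.6%, Panel A 305/506 = 60.3% → Panel A
(Neither sweeps every proposal group, but Panel A has the higher pooled rate.)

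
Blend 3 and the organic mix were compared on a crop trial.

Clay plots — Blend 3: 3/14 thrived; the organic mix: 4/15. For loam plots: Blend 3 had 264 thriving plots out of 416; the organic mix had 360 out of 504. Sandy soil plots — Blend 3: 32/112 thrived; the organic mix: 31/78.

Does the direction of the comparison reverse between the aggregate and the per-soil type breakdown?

Clay: Blend 3 3/14 = 21.4%, the organic mix 4/15 = 26.7% → the organic mix
Loam: Blend 3 264/416 = 63.5%, the organic mix 360/504 = 71.4% → the organic mix
Sandy soil: Blend 3 32/112 = 28.6%, the organic mix 31/78 = 39.7% → the organic mix
Overall: Blend 3 299/542 = 55.2%, the organic mix 395/597 = 66.2% → the organic mix
The organic mix wins overall and in every soil group — no reversal.

No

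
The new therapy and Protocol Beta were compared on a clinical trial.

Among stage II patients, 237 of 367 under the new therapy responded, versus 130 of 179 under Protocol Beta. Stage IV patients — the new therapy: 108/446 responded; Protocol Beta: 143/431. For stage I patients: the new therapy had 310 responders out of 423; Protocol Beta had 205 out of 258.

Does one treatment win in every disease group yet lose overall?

Stage II: the new therapy 237/367 = 64.6%, Protocol Beta 130/179 = 72.6% → Protocol Beta
Stage IV: the new therapy 108/446 = 24.2%, Protocol Beta 143/431 = 33.2% → Protocol Beta
Stage I: the new therapy 310/423 = 73.3%, Protocol Beta 205/258 = 79.5% → Protocol Beta
Overall: the new therapy 655/1236 = 53.0%, Protocol Beta 478/868 = 55.1% → Protocol Beta
Protocol Beta wins overall and in every disease group — no reversal.

No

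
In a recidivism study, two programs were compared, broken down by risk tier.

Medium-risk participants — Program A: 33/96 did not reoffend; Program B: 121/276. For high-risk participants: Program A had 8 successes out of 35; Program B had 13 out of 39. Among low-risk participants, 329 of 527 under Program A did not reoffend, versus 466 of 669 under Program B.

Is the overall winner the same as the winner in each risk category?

Yes

Medium-risk: Program A 33/96 = 34.4%, Program B 121/276 = 43.8% → Program B
High-risk: Program A 8/35 = 22.9%, Program B 13/39 = 33.3% → Program B
Low-risk: Program A 329/527 = 62.4%, Program B 466/669 = 69.7% → Program B
Overall: Program A 370/658 = 56.2%, Program B 600/984 = 61.0% → Program B
Program B wins overall and in every risk group — no reversal.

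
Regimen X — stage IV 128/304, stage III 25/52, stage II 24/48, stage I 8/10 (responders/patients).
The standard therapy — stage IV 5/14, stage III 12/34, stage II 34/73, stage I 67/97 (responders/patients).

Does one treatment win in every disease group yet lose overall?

Yes

Stage IV: Regimen X 128/304 = 42.1%, the standard therapy 5/14 = 35.7% → Regimen X
Stage III: Regimen X 25/52 = 48.1%, the standard therapy 12/34 = 35.3% → Regimen X
Stage II: Regimen X 24/48 = 50.0%, the standard therapy 34/73 = 46.6% → Regimen X
Stage I: Regimen X 8/10 = 80.0%, the standard therapy 67/97 = 69.1% → Regimen X
Overall: Regimen X 185/414 = 44.7%, the standard therapy 118/218 = 54.1% → the standard therapy
Regimen X wins each disease group but the standard therapy wins overall — the comparison reverses. Regimen X's patients skew toward stage IV, which has a lower base rate.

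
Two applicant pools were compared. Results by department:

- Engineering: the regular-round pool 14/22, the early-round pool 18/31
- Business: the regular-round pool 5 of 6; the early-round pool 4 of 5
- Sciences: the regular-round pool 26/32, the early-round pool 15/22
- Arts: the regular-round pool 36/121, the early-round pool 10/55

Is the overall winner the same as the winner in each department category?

Engineering: the regular-round pool 14/22 = 63.6%, the early-round pool 18/31 = 58.1% → the regular-round pool
Business: the regular-round pool 5/6 = 83.3%, the early-round pool 4/5 = 80.0% → the regular-round pool
Sciences: the regular-round pool 26/32 = 81.2%, the early-round pool 15/22 = 68.2% → the regular-round pool
Arts: the regular-round pool 36/121 = 29.8%, the early-round pool 10/55 = 18.2% → the regular-round pool
Overall: the regular-round pool 81/181 = 44.8%, the early-round pool 47/113 = 41.6% → the regular-round pool
The regular-round pool wins overall and in every department group — no reversal.

Yes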